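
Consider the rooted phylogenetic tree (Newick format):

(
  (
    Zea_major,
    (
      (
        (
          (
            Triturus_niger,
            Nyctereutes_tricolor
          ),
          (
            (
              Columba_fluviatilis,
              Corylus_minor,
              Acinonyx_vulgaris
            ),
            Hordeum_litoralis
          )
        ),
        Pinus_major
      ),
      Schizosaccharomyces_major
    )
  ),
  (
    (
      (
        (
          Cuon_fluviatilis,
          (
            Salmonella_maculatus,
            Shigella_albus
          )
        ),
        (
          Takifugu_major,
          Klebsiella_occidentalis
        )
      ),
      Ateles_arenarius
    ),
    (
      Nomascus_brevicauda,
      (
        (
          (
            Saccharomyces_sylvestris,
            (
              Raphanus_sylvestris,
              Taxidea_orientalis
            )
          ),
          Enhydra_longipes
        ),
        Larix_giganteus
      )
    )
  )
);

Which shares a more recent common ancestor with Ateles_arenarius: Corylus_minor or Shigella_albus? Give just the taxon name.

The MRCA of Ateles_arenarius and Shigella_albus subtends (((Cuon_fluviatilis,(Salmonella_maculatus,Shigella_albus)),(Takifugu_major,Klebsiella_occidentalis)),Ateles_arenarius) (6 taxa).
The MRCA of Ateles_arenarius and Corylus_minor is the root, subtending the entire tree (21 taxa).
The first is nested inside the second, so Ateles_arenarius shares a more recent common ancestor with Shigella_albus.

Shigella_albus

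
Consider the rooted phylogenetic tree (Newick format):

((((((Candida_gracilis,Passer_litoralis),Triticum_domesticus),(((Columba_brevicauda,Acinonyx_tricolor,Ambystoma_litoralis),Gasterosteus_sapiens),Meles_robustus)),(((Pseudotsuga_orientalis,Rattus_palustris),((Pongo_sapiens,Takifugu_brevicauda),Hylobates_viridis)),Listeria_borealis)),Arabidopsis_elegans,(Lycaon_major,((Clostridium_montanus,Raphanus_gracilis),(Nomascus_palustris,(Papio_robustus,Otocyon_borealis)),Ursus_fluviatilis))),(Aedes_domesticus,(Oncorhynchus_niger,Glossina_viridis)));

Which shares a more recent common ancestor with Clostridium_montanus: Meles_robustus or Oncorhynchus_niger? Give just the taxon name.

The MRCA of Clostridium_montanus and Meles_robustus subtends (((((Candida_gracilis,Passer_litoralis),Triticum_domesticus),(((Columba_brevicauda,Acinonyx_tricolor,Ambystoma_litoralis),Gasterosteus_sapiens),Meles_robustus)),(((Pseudotsuga_orientalis,Rattus_palustris),((Pongo_sapiens,Takifugu_brevicauda),Hylobates_viridis)),Listeria_borealis)),Arabidopsis_elegans,(Lycaon_major,((Clostridium_montanus,Raphanus_gracilis),(Nomascus_palustris,(Papio_robustus,Otocyon_borealis)),Ursus_fluviatilis))) (22 taxa).
The MRCA of Clostridium_montanus and Oncorhynchus_niger is the root, subtending the entire tree (25 taxa).
The first is nested inside the second, so Clostridium_montanus shares a more recent common ancestor with Meles_robustus.

Meles_robustus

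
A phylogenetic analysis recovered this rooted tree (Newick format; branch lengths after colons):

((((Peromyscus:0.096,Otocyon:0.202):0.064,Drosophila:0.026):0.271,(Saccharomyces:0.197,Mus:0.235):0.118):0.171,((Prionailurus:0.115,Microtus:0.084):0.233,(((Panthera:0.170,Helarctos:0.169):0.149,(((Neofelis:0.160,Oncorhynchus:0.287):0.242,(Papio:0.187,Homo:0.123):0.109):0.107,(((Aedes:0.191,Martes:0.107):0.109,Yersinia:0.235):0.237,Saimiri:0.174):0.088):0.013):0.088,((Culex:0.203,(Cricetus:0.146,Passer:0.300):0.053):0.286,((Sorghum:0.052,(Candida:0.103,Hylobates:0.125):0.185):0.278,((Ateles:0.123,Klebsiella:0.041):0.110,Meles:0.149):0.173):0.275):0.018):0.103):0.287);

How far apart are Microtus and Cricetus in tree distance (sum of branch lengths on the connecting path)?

The path runs Microtus → … → MRCA → … → Cricetus; the MRCA is the node subtending ((Prionailurus,Microtus),(((Panthera,Helarctos),(((Neofelis,Oncorhynchus),(Papio,Homo)),(((Aedes,Martes),Yersinia),Saimiri))),((Culex,(Cricetus,Passer)),((Sorghum,(Candida,Hylobates)),((Ateles,Klebsiella),Meles))))).
Branch lengths along that path: 0.084 + 0.233 + 0.103 + 0.018 + 0.286 + 0.053 + 0.146 = 0.923.

0.923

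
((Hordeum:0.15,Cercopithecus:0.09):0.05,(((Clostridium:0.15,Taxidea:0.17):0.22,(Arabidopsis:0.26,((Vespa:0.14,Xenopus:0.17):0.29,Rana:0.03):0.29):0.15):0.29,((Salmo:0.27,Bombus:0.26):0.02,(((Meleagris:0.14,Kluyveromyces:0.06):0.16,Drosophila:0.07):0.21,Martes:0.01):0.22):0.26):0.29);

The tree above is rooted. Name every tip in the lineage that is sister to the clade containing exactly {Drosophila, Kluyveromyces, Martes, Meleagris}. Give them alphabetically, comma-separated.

Bombus, Salmo

The clade containing exactly {Drosophila, Kluyveromyces, Martes, Meleagris} attaches to the tree at the node subtending ((Salmo,Bombus),(((Meleagris,Kluyveromyces),Drosophila),Martes)).
The other lineage descending from that same node — the sister group — is (Salmo,Bombus); its 2 tips in alphabetical order are the answer.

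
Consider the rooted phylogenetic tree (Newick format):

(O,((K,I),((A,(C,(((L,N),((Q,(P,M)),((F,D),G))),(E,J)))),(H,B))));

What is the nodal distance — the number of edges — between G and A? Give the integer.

The MRCA of G and A is the node subtending (A,(C,(((L,N),((Q,(P,M)),((F,D),G))),(E,J)))).
From G up to that node: 6 branches. From A up to the same node: 1 branch. Total: 6 + 1 = 7.

7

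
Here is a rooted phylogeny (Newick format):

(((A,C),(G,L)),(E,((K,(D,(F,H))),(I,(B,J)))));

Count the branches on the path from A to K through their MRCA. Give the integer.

7

The MRCA of A and K is the root of the tree.
From A up to that node: 3 branches. From K up to the same node: 4 branches. Total: 3 + 4 = 7.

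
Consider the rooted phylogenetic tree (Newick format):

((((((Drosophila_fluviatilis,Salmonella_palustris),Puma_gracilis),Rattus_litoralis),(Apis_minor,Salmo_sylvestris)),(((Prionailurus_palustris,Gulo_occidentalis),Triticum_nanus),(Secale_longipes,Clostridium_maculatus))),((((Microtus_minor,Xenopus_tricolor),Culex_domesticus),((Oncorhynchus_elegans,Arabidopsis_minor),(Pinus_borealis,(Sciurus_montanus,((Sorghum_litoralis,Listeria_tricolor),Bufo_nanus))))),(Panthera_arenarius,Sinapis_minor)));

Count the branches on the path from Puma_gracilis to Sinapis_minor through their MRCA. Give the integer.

8

The MRCA of Puma_gracilis and Sinapis_minor is the root of the tree.
From Puma_gracilis up to that node: 5 branches. From Sinapis_minor up to the same node: 3 branches. Total: 5 + 3 = 8.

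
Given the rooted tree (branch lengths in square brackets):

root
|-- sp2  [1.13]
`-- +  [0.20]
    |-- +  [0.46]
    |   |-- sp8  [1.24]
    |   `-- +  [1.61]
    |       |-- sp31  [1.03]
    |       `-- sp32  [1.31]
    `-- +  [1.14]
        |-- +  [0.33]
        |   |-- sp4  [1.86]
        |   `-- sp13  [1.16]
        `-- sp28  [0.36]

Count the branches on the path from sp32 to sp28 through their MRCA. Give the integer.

5

The MRCA of sp32 and sp28 is the node subtending ((sp8,(sp31,sp32)),((sp4,sp13),sp28)).
From sp32 up to that node: 3 branches. From sp28 up to the same node: 2 branches. Total: 3 + 2 = 5.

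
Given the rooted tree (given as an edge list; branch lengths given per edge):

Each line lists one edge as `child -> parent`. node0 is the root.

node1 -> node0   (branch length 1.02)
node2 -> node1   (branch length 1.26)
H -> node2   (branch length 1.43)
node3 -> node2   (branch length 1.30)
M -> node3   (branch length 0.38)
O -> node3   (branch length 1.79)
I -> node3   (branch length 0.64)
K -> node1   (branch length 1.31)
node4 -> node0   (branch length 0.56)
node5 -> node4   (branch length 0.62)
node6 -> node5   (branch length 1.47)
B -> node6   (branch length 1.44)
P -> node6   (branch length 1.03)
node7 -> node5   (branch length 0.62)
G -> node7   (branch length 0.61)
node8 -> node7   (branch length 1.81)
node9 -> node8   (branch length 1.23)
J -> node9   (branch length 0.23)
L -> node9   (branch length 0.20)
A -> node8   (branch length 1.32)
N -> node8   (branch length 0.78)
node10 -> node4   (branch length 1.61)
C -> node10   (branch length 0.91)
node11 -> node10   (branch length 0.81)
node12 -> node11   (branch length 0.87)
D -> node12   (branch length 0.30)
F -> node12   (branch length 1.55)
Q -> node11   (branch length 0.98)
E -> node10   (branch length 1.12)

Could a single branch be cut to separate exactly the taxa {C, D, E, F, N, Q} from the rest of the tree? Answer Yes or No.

No

The MRCA of the listed taxa subtends (((B,P),(G,((J,L),A,N))),(C,((D,F),Q),E)).
That clade also contains A, B, G, J, L, P, which are not in the proposed group, so the group is not monophyletic.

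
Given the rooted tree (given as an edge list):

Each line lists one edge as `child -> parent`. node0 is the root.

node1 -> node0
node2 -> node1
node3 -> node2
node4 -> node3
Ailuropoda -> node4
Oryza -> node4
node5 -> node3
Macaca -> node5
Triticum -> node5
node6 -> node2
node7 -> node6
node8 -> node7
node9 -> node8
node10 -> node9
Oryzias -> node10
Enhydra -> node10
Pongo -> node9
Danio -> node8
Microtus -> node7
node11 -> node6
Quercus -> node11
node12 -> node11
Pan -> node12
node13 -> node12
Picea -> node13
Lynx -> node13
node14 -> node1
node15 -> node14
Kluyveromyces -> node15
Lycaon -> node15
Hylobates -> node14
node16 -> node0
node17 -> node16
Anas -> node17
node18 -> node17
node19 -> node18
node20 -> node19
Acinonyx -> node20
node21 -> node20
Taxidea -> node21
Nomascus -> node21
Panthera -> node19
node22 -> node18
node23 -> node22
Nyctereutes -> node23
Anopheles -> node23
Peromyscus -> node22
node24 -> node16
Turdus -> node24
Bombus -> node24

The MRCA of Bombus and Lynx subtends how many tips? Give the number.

26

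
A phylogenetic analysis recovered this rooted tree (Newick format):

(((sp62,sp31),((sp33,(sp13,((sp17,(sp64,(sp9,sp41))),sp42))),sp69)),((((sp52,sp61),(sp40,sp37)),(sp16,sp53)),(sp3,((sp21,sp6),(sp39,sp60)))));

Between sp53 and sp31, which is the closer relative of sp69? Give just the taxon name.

sp31

The MRCA of sp69 and sp31 subtends ((sp62,sp31),((sp33,(sp13,((sp17,(sp64,(sp9,sp41))),sp42))),sp69)) (10 taxa).
The MRCA of sp69 and sp53 is the root, subtending the entire tree (21 taxa).
The first is nested inside the second, so sp69 shares a more recent common ancestor with sp31.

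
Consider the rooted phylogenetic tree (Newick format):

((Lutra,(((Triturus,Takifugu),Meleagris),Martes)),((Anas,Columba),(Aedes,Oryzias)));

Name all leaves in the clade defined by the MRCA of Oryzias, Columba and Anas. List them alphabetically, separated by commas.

Tracing Oryzias: it sits inside (Aedes,Oryzias).
Tracing Columba: it sits inside (Anas,Columba).
Tracing Anas: it sits inside (Anas,Columba).
The smallest clade enclosing all 3 is ((Anas,Columba),(Aedes,Oryzias)); the answer is its 4 terminal taxa in alphabetical order.

Aedes, Anas, Columba, Oryzias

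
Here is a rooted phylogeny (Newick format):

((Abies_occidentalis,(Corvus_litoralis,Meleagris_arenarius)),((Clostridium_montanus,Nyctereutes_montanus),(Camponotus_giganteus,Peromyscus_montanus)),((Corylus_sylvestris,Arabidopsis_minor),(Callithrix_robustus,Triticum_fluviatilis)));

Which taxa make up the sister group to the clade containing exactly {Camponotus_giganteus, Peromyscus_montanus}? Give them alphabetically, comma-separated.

Clostridium_montanus, Nyctereutes_montanus

The clade containing exactly {Camponotus_giganteus, Peromyscus_montanus} attaches to the tree at the node subtending ((Clostridium_montanus,Nyctereutes_montanus),(Camponotus_giganteus,Peromyscus_montanus)).
The other lineage descending from that same node — the sister group — is (Clostridium_montanus,Nyctereutes_montanus); its 2 tips in alphabetical order are the answer.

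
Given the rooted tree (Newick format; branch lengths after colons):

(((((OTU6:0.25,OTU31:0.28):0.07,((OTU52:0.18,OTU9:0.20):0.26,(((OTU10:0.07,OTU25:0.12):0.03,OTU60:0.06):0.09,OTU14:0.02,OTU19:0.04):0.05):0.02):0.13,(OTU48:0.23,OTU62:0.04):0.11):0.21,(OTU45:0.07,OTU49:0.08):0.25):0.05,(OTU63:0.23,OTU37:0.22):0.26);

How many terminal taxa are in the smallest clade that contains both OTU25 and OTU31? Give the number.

9

The MRCA of OTU25 and OTU31 is the node subtending ((OTU6,OTU31),((OTU52,OTU9),(((OTU10,OTU25),OTU60),OTU14,OTU19))).
That clade contains 9 terminal taxa: OTU10, OTU14, OTU19, OTU25, OTU31, OTU52, OTU6, OTU60, OTU9.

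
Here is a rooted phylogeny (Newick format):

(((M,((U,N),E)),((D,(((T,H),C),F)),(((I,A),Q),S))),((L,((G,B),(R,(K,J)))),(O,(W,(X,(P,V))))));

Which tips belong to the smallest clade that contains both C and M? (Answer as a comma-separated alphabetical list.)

Tracing C: it sits inside ((T,H),C).
Tracing M: it sits inside (M,((U,N),E)).
The smallest clade enclosing both is ((M,((U,N),E)),((D,(((T,H),C),F)),(((I,A),Q),S))); the answer is its 13 terminal taxa in alphabetical order.

A, C, D, E, F, H, I, M, N, Q, S, T, U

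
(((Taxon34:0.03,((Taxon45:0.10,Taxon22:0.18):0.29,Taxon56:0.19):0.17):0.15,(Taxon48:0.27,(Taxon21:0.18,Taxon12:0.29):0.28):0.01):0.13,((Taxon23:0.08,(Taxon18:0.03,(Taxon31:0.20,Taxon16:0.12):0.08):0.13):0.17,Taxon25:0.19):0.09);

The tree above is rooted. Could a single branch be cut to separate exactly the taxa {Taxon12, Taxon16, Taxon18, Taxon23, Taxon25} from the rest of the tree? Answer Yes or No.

The MRCA of the listed taxa is the root, so the smallest clade containing them is the whole tree.
That clade also contains Taxon21, Taxon22, Taxon31, Taxon34, Taxon45, Taxon48, Taxon56, which are not in the proposed group, so the group is not monophyletic.

No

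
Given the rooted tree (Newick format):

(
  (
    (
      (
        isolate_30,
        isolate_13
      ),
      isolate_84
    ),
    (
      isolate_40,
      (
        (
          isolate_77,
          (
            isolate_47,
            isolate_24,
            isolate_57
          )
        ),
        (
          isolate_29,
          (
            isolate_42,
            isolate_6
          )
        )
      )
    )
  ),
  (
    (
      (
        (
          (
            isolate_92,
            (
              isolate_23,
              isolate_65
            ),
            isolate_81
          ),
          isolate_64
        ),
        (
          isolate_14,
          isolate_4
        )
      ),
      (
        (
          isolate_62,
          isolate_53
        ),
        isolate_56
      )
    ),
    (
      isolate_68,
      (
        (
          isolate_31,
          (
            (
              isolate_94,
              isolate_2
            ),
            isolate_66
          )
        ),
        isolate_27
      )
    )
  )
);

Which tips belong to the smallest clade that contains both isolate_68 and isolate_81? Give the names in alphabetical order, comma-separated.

Tracing isolate_68: it sits inside (isolate_68,((isolate_31,((isolate_94,isolate_2),isolate_66)),isolate_27)).
Tracing isolate_81: it sits inside (isolate_92,(isolate_23,isolate_65),isolate_81).
The smallest clade enclosing both is (((((isolate_92,(isolate_23,isolate_65),isolate_81),isolate_64),(isolate_14,isolate_4)),((isolate_62,isolate_53),isolate_56)),(isolate_68,((isolate_31,((isolate_94,isolate_2),isolate_66)),isolate_27))); the answer is its 16 terminal taxa in alphabetical order.

isolate_14, isolate_2, isolate_23, isolate_27, isolate_31, isolate_4, isolate_53, isolate_56, isolate_62, isolate_64, isolate_65, isolate_66, isolate_68, isolate_81, isolate_92, isolate_94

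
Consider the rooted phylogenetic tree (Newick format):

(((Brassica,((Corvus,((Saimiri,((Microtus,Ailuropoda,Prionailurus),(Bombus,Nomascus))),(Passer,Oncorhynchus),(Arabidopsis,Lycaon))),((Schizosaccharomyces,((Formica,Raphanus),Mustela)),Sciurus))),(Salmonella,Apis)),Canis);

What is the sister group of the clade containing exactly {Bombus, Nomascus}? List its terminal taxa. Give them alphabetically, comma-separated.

Ailuropoda, Microtus, Prionailurus

The clade containing exactly {Bombus, Nomascus} attaches to the tree at the node subtending ((Microtus,Ailuropoda,Prionailurus),(Bombus,Nomascus)).
The other lineage descending from that same node — the sister group — is (Microtus,Ailuropoda,Prionailurus); its 3 tips in alphabetical order are the answer.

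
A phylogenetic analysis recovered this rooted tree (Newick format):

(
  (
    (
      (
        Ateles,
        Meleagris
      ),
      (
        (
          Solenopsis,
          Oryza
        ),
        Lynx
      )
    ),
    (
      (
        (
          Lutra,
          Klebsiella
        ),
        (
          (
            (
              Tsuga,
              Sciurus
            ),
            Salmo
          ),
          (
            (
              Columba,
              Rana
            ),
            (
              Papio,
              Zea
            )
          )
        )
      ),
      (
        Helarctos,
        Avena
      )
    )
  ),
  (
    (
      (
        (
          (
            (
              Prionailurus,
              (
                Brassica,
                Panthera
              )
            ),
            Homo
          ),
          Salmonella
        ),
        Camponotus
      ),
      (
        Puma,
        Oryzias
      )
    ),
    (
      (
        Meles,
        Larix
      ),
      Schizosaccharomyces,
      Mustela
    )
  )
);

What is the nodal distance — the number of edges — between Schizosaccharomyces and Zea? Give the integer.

The MRCA of Schizosaccharomyces and Zea is the root of the tree.
From Schizosaccharomyces up to that node: 3 branches. From Zea up to the same node: 7 branches. Total: 3 + 7 = 10.

10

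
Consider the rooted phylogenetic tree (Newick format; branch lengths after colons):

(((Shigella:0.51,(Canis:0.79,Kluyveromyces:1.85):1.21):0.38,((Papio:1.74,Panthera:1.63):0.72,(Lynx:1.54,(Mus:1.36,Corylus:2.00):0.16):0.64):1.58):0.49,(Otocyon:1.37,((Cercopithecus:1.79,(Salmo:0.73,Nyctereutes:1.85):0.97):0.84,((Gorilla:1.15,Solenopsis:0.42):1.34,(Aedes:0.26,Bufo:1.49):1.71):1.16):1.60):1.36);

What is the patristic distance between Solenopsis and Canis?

8.75

The path runs Solenopsis → … → MRCA → … → Canis; the MRCA is the root of the tree.
Branch lengths along that path: 0.42 + 1.34 + 1.16 + 1.60 + 1.36 + 0.49 + 0.38 + 1.21 + 0.79 = 8.75.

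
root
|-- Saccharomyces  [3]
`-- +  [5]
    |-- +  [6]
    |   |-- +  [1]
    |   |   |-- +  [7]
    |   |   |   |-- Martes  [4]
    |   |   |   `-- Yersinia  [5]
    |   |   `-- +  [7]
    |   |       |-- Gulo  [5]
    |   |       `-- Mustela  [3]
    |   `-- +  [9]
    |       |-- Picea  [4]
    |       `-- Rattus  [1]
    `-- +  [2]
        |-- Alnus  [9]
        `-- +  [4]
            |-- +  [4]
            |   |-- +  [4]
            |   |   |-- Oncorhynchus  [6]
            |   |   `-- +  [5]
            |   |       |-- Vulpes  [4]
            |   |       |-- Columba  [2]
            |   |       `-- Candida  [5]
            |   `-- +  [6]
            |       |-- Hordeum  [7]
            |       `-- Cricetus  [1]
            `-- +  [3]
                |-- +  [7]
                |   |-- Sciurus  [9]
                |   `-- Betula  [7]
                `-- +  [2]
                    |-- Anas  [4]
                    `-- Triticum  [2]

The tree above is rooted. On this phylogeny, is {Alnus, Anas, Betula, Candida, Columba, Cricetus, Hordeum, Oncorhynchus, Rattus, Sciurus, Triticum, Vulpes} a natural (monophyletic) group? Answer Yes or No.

No

The MRCA of the listed taxa subtends ((((Martes,Yersinia),(Gulo,Mustela)),(Picea,Rattus)),(Alnus,(((Oncorhynchus,(Vulpes,Columba,Candida)),(Hordeum,Cricetus)),((Sciurus,Betula),(Anas,Triticum))))).
That clade also contains Gulo, Martes, Mustela, Picea, Yersinia, which are not in the proposed group, so the group is not monophyletic.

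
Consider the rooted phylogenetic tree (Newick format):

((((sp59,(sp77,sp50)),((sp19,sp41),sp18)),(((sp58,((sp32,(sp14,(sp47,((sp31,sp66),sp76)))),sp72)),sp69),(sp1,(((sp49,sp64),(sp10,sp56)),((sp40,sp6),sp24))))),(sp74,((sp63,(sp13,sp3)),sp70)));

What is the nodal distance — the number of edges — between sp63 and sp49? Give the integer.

The MRCA of sp63 and sp49 is the root of the tree.
From sp63 up to that node: 4 branches. From sp49 up to the same node: 7 branches. Total: 4 + 7 = 11.

11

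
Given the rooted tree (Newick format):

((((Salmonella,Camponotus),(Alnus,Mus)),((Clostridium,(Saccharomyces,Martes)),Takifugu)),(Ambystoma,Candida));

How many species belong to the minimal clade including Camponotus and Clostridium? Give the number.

8

The MRCA of Camponotus and Clostridium is the node subtending (((Salmonella,Camponotus),(Alnus,Mus)),((Clostridium,(Saccharomyces,Martes)),Takifugu)).
That clade contains 8 terminal taxa: Alnus, Camponotus, Clostridium, Martes, Mus, Saccharomyces, Salmonella, Takifugu.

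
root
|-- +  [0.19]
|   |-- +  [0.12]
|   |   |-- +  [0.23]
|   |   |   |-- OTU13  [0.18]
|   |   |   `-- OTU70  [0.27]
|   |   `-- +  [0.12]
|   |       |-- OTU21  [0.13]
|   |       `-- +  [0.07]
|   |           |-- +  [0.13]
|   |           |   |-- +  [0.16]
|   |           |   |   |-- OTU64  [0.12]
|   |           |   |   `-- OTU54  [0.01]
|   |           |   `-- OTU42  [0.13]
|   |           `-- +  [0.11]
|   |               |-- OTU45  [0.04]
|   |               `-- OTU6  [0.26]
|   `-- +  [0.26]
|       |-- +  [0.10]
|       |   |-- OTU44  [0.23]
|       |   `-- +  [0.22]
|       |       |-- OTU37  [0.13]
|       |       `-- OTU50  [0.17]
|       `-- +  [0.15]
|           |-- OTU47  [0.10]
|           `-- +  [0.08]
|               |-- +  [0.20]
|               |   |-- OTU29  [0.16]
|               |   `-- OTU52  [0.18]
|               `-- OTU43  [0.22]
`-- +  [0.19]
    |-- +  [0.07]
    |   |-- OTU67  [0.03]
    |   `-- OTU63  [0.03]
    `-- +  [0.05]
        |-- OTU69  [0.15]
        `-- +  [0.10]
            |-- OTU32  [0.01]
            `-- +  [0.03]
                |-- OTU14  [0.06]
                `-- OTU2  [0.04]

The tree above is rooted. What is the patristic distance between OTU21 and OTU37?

1.08

The path runs OTU21 → … → MRCA → … → OTU37; the MRCA is the node subtending (((OTU13,OTU70),(OTU21,(((OTU64,OTU54),OTU42),(OTU45,OTU6)))),((OTU44,(OTU37,OTU50)),(OTU47,((OTU29,OTU52),OTU43)))).
Branch lengths along that path: 0.13 + 0.12 + 0.12 + 0.26 + 0.10 + 0.22 + 0.13 = 1.08.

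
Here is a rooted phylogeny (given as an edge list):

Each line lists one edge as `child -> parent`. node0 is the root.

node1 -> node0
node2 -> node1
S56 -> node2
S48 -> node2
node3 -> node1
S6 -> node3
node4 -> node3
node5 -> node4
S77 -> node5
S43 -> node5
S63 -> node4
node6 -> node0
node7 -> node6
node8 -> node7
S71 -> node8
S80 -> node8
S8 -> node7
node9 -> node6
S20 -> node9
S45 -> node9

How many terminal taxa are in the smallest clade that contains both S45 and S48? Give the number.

11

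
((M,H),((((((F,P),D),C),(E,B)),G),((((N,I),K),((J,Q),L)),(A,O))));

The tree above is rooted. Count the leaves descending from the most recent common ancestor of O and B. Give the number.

The MRCA of O and B is the node subtending ((((((F,P),D),C),(E,B)),G),((((N,I),K),((J,Q),L)),(A,O))).
That clade contains 15 terminal taxa: A, B, C, D, E, F, G, I, J, K, L, N, O, P, Q.

15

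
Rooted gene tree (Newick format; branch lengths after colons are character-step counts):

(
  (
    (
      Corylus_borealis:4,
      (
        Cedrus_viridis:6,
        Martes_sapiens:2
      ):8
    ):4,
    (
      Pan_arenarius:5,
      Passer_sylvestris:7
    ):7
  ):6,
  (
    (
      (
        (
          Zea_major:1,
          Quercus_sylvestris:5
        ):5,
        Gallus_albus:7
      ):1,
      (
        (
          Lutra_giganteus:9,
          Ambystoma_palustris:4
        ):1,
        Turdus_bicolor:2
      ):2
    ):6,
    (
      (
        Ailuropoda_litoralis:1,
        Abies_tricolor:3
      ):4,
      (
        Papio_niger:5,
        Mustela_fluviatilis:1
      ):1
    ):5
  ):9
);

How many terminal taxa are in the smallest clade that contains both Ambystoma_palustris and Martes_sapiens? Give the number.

15

The MRCA of Ambystoma_palustris and Martes_sapiens is the root, so the clade is the entire tree.
That clade contains 15 terminal taxa: Abies_tricolor, Ailuropoda_litoralis, Ambystoma_palustris, Cedrus_viridis, Corylus_borealis, Gallus_albus, Lutra_giganteus, Martes_sapiens, Mustela_fluviatilis, Pan_arenarius, Papio_niger, Passer_sylvestris, Quercus_sylvestris, Turdus_bicolor, Zea_major.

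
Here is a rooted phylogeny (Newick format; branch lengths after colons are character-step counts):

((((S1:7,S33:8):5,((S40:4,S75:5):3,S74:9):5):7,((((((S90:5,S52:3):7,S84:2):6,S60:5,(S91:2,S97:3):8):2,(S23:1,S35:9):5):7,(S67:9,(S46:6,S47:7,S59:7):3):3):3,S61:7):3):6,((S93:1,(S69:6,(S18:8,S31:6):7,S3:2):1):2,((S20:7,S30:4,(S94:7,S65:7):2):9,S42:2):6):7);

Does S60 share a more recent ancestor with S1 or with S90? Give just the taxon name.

The MRCA of S60 and S90 subtends (((S90,S52),S84),S60,(S91,S97)) (6 taxa).
The MRCA of S60 and S1 subtends (((S1,S33),((S40,S75),S74)),((((((S90,S52),S84),S60,(S91,S97)),(S23,S35)),(S67,(S46,S47,S59))),S61)) (18 taxa).
The first is nested inside the second, so S60 shares a more recent common ancestor with S90.

S90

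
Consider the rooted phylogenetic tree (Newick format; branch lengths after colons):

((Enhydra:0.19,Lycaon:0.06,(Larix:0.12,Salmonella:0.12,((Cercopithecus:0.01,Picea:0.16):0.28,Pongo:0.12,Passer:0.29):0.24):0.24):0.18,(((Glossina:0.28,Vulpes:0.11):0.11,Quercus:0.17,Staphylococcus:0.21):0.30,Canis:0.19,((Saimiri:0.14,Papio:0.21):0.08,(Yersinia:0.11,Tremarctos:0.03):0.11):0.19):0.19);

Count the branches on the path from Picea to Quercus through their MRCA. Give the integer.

The MRCA of Picea and Quercus is the root of the tree.
From Picea up to that node: 5 branches. From Quercus up to the same node: 3 branches. Total: 5 + 3 = 8.

8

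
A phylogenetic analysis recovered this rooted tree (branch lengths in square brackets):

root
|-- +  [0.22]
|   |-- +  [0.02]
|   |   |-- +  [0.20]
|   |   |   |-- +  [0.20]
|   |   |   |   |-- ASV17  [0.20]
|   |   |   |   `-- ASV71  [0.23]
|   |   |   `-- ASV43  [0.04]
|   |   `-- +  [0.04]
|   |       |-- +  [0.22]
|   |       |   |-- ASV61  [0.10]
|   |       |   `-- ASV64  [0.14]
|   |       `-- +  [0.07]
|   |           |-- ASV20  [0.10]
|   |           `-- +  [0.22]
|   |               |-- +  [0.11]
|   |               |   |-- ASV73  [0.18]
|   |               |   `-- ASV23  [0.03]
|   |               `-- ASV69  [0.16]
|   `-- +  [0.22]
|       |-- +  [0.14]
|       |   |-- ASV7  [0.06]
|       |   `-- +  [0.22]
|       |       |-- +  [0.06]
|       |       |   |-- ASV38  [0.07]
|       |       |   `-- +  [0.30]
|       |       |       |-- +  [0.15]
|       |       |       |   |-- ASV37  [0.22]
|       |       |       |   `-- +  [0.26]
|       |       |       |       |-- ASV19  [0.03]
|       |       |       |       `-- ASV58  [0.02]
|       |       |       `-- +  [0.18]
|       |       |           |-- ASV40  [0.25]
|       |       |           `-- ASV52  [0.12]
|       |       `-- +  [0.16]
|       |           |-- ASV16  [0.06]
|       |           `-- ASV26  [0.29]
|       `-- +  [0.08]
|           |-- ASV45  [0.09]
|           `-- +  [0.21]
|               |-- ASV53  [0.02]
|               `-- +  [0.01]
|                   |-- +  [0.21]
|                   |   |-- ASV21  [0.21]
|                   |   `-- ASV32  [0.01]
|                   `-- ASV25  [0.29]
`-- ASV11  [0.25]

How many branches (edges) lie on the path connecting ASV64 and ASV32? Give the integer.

10

The MRCA of ASV64 and ASV32 is the node subtending ((((ASV17,ASV71),ASV43),((ASV61,ASV64),(ASV20,((ASV73,ASV23),ASV69)))),((ASV7,((ASV38,((ASV37,(ASV19,ASV58)),(ASV40,ASV52))),(ASV16,ASV26))),(ASV45,(ASV53,((ASV21,ASV32),ASV25))))).
From ASV64 up to that node: 4 branches. From ASV32 up to the same node: 6 branches. Total: 4 + 6 = 10.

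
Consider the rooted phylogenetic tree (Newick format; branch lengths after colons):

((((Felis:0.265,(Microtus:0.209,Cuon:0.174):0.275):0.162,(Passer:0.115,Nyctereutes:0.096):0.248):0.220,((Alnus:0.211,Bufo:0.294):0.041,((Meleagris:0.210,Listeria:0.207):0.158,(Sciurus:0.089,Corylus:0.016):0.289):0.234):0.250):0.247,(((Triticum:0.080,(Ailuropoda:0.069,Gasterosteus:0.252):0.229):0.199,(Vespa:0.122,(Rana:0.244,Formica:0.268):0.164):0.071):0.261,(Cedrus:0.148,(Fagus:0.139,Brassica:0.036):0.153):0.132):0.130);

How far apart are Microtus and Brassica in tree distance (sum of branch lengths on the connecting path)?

1.564

The path runs Microtus → … → MRCA → … → Brassica; the MRCA is the root of the tree.
Branch lengths along that path: 0.209 + 0.275 + 0.162 + 0.220 + 0.247 + 0.130 + 0.132 + 0.153 + 0.036 = 1.564.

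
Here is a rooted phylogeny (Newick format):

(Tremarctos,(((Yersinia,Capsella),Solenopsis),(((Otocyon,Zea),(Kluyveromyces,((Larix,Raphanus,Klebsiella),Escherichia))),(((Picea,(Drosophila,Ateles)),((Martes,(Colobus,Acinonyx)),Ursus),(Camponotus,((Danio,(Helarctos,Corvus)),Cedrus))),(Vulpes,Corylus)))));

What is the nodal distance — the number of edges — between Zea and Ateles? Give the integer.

8

The MRCA of Zea and Ateles is the node subtending (((Otocyon,Zea),(Kluyveromyces,((Larix,Raphanus,Klebsiella),Escherichia))),(((Picea,(Drosophila,Ateles)),((Martes,(Colobus,Acinonyx)),Ursus),(Camponotus,((Danio,(Helarctos,Corvus)),Cedrus))),(Vulpes,Corylus))).
From Zea up to that node: 3 branches. From Ateles up to the same node: 5 branches. Total: 3 + 5 = 8.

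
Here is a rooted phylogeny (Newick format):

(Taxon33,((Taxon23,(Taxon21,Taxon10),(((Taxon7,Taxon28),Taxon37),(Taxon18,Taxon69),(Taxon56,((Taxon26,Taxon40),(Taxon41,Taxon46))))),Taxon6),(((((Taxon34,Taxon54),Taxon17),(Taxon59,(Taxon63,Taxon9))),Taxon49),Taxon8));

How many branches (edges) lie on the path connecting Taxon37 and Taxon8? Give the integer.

The MRCA of Taxon37 and Taxon8 is the root of the tree.
From Taxon37 up to that node: 5 branches. From Taxon8 up to the same node: 2 branches. Total: 5 + 2 = 7.

7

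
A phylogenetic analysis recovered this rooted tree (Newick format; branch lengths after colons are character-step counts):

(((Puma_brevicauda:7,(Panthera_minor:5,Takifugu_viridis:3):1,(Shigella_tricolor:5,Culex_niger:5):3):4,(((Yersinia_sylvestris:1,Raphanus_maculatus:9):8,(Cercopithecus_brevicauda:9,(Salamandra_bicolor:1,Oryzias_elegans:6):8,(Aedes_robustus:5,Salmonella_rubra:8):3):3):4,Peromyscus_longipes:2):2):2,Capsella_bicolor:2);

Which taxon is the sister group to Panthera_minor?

Takifugu_viridis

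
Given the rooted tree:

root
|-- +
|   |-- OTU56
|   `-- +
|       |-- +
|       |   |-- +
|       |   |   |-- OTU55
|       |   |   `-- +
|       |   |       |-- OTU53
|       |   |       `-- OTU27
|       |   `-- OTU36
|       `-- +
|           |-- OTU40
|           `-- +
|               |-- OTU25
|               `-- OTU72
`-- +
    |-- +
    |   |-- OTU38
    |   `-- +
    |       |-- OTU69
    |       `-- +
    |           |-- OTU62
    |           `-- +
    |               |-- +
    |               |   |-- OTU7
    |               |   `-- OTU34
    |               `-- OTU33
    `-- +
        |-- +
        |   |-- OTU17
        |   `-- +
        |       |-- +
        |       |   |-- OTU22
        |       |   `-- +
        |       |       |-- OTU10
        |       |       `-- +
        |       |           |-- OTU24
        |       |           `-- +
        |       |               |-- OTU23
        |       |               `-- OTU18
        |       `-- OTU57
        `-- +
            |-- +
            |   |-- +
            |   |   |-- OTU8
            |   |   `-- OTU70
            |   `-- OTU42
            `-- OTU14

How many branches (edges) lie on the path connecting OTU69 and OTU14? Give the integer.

6

The MRCA of OTU69 and OTU14 is the node subtending ((OTU38,(OTU69,(OTU62,((OTU7,OTU34),OTU33)))),((OTU17,((OTU22,(OTU10,(OTU24,(OTU23,OTU18)))),OTU57)),(((OTU8,OTU70),OTU42),OTU14))).
From OTU69 up to that node: 3 branches. From OTU14 up to the same node: 3 branches. Total: 3 + 3 = 6.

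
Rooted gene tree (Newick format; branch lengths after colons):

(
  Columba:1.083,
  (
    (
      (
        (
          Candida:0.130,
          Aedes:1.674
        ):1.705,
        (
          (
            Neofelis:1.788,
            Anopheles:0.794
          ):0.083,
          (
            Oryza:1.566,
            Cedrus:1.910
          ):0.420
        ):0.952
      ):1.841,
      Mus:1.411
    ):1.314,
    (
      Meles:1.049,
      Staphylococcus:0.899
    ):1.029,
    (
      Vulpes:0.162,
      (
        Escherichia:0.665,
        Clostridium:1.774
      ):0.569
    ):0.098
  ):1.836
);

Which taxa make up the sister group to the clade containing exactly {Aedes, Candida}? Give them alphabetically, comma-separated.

The clade containing exactly {Aedes, Candida} attaches to the tree at the node subtending ((Candida,Aedes),((Neofelis,Anopheles),(Oryza,Cedrus))).
The other lineage descending from that same node — the sister group — is ((Neofelis,Anopheles),(Oryza,Cedrus)); its 4 tips in alphabetical order are the answer.

Anopheles, Cedrus, Neofelis, Oryza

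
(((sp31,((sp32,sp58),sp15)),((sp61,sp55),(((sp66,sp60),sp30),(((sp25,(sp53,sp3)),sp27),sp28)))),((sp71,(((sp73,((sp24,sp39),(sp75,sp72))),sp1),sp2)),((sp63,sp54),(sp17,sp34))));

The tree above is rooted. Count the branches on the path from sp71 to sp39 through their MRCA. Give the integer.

7

The MRCA of sp71 and sp39 is the node subtending (sp71,(((sp73,((sp24,sp39),(sp75,sp72))),sp1),sp2)).
From sp71 up to that node: 1 branch. From sp39 up to the same node: 6 branches. Total: 1 + 6 = 7.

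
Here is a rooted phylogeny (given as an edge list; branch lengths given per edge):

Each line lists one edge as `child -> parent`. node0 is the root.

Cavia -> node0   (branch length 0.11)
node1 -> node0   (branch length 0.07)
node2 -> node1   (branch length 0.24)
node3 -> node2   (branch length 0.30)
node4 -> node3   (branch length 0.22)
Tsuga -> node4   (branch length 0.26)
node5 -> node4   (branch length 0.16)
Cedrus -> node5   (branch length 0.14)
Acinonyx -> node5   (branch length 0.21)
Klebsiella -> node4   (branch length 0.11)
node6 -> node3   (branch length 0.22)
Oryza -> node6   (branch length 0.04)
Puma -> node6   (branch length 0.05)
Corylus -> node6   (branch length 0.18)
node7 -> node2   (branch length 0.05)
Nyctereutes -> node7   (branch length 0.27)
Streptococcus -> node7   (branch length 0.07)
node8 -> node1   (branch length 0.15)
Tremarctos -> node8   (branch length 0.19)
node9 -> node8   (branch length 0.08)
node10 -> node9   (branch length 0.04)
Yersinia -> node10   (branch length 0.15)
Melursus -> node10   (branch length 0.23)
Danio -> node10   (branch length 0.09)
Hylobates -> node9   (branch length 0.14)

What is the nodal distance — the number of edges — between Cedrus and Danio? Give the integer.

The MRCA of Cedrus and Danio is the node subtending ((((Tsuga,(Cedrus,Acinonyx),Klebsiella),(Oryza,Puma,Corylus)),(Nyctereutes,Streptococcus)),(Tremarctos,((Yersinia,Melursus,Danio),Hylobates))).
From Cedrus up to that node: 5 branches. From Danio up to the same node: 4 branches. Total: 5 + 4 = 9.

9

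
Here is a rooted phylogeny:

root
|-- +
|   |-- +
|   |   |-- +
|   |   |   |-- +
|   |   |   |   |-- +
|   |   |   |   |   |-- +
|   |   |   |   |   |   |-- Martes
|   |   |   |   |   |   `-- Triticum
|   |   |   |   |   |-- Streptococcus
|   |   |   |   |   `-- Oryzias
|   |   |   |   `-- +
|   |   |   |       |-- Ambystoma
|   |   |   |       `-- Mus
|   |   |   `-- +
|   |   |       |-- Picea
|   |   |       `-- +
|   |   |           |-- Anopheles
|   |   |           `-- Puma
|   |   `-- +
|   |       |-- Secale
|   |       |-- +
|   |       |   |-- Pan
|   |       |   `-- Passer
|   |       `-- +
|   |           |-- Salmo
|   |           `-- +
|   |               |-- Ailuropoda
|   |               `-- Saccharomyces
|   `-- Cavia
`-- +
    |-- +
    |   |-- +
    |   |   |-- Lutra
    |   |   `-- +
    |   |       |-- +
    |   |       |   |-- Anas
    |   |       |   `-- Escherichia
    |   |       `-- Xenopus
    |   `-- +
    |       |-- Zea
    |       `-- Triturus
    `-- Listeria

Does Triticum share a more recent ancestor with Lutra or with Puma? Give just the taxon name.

The MRCA of Triticum and Puma subtends ((((Martes,Triticum),Streptococcus,Oryzias),(Ambystoma,Mus)),(Picea,(Anopheles,Puma))) (9 taxa).
The MRCA of Triticum and Lutra is the root, subtending the entire tree (23 taxa).
The first is nested inside the second, so Triticum shares a more recent common ancestor with Puma.

Puma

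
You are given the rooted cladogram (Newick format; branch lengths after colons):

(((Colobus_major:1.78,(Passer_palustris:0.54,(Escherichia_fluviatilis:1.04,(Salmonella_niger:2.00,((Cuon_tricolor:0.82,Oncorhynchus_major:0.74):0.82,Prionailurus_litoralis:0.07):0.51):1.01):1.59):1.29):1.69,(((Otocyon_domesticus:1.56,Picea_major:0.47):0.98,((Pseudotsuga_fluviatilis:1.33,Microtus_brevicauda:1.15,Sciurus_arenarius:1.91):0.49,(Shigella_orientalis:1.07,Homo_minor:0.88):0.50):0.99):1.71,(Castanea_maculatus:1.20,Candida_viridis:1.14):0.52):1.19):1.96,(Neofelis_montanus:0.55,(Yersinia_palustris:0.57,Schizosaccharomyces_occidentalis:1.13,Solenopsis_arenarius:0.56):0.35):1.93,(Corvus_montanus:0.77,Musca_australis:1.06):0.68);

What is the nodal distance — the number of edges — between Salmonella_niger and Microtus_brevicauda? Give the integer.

10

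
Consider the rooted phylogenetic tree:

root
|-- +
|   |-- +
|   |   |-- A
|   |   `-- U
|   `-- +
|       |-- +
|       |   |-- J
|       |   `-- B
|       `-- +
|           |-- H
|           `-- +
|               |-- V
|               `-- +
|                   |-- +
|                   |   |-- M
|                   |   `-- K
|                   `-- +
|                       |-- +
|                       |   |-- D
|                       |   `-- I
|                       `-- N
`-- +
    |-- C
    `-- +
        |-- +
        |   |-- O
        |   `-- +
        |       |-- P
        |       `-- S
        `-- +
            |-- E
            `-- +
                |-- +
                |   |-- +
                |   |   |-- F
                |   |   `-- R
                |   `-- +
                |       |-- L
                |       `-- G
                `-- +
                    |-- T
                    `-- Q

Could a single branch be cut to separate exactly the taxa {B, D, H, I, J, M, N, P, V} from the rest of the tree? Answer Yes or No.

No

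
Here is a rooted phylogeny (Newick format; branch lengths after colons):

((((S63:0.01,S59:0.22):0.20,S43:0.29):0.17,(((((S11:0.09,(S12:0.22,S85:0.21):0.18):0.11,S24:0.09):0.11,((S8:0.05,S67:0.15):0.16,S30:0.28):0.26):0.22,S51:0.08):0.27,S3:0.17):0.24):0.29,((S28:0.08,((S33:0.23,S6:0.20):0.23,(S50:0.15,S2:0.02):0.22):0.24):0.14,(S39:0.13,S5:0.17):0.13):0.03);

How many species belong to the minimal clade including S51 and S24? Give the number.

The MRCA of S51 and S24 is the node subtending ((((S11,(S12,S85)),S24),((S8,S67),S30)),S51).
That clade contains 8 terminal taxa: S11, S12, S24, S30, S51, S67, S8, S85.

8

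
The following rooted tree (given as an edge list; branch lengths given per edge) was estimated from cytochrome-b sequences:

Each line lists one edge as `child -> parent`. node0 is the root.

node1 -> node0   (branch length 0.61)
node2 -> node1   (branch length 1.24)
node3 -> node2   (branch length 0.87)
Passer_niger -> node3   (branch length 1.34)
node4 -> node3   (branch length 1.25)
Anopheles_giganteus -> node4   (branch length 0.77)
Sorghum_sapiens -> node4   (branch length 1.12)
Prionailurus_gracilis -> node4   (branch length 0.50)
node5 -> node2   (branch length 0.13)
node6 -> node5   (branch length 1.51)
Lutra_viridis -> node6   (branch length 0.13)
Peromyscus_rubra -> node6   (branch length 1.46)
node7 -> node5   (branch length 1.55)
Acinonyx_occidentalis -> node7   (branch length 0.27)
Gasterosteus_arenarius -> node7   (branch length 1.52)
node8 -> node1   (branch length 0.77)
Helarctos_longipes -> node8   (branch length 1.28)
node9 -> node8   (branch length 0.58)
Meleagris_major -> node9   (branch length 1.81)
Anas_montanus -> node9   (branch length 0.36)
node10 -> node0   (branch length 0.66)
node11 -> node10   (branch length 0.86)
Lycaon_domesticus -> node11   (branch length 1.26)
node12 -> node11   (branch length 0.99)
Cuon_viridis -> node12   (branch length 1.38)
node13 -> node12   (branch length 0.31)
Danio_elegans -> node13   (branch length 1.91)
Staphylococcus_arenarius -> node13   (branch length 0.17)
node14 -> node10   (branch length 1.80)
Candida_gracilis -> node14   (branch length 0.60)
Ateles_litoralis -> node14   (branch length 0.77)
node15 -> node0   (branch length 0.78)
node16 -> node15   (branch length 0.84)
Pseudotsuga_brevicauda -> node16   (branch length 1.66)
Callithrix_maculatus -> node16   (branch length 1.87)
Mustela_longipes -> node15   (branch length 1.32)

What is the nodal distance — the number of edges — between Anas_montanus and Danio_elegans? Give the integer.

The MRCA of Anas_montanus and Danio_elegans is the root of the tree.
From Anas_montanus up to that node: 4 branches. From Danio_elegans up to the same node: 5 branches. Total: 4 + 5 = 9.

9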